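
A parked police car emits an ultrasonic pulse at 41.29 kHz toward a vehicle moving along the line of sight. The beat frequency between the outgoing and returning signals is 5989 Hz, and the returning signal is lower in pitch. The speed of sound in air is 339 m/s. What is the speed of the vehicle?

27 m/s

Double Doppler shift off a moving reflector: f₂ = f₀ · (v + u)/(v − u) (u > 0 toward emitter).
Returning signal is lower, so f₂ = f₀ − Δf = 41290 − 5989 = 35301 Hz.
Rearranging, u = v · (f₂ − f₀)/(f₂ + f₀) = 339 × -5989/76591 ≈ -27 m/s.
So the vehicle is moving at 27 m/s away from the emitter.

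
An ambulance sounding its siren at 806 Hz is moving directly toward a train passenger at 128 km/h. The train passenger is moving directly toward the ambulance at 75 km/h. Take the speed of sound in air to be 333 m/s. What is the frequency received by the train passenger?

128 km/h = 35.56 m/s; 75 km/h = 20.83 m/s.
With source approaching and observer approaching, f' = f · (v + v_o)/(v − v_s).
f' = 806 × (333 + 20.83)/(333 − 35.56) = 806 × 353.83/297.44 ≈ 959 Hz.

959 Hz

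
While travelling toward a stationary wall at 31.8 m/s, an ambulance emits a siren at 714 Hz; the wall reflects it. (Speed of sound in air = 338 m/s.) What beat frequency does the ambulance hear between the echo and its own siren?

The wall receives the sound from a moving source: f₁ = f₀ · v/(v − v_e) = 714 × 338/306.2 ≈ 788.2 Hz.
On the return leg the ambulance is a moving observer: f₂ = f₁ · (v + v_e)/v = 788.2 × 369.8/338 ≈ 862.3 Hz.
Beat against the emitted tone: |f₂ − f₀| = 2v_e·f₀/(v − v_e) = 2 × 31.8 × 714/306.2 ≈ 148 Hz.

148 Hz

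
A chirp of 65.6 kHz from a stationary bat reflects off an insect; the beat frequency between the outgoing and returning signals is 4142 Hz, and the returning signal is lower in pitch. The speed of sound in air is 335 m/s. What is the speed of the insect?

Double Doppler shift off a moving reflector: f₂ = f₀ · (v + u)/(v − u) (u > 0 toward emitter).
Returning signal is lower, so f₂ = f₀ − Δf = 65600 − 4142 = 61458 Hz.
Rearranging, u = v · (f₂ − f₀)/(f₂ + f₀) = 335 × -4142/127058 ≈ -10.9 m/s.
So the insect is moving at 10.9 m/s away from the emitter.

10.9 m/s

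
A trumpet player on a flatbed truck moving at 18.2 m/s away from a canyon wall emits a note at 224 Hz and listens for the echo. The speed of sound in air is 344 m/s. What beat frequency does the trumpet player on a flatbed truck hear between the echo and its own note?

The canyon wall receives the sound from a moving source: f₁ = f₀ · v/(v + v_e) = 224 × 344/362.2 ≈ 212.7 Hz.
On the return leg the trumpet player on a flatbed truck is a moving observer: f₂ = f₁ · (v − v_e)/v = 212.7 × 325.8/344 ≈ 201.5 Hz.
Equivalently f₂ = f₀ · (v − v_e)/(v + v_e).
Beat against the emitted tone: |f₂ − f₀| = 2v_e·f₀/(v + v_e) = 2 × 18.2 × 224/362.2 ≈ 22.5 Hz.

22.5 Hz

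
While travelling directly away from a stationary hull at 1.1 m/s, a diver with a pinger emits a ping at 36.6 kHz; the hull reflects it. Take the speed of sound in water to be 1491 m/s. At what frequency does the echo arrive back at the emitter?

36.5 kHz

The hull receives the sound from a moving source: f₁ = f₀ · v/(v + v_e) = 36.6 × 1491/1492.1 ≈ 36.6 kHz.
On the return leg the diver with a pinger is a moving observer: f₂ = f₁ · (v − v_e)/v = 36.6 × 1489.9/1491 ≈ 36.5 kHz.
Equivalently f₂ = f₀ · (v − v_e)/(v + v_e).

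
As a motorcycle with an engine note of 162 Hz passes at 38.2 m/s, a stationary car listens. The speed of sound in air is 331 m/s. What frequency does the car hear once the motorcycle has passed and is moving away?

Receding: f₂ = f · v/(v + v_s) = 162 × 331/369.2 ≈ 145 Hz.

145 Hz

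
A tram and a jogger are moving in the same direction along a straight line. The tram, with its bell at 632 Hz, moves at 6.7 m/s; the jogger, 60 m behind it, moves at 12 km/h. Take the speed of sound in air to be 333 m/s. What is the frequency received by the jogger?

12 km/h = 3.333 m/s.
The jogger is behind, so the tram is moving away from it while the jogger is moving toward the tram.
General Doppler shift: f' = f · (v + v_o)/(v + v_s).
f' = 632 × (333 + 3.333)/(333 + 6.7) = 632 × 336.33/339.7 ≈ 626 Hz.

626 Hz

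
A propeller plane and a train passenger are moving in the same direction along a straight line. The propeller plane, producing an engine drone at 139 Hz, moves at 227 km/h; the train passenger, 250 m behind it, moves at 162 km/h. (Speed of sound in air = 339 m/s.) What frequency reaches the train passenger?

133 Hz

227 km/h = 63.06 m/s; 162 km/h = 45 m/s.
The train passenger is behind, so the propeller plane is moving away from it while the train passenger is moving toward the propeller plane.
With source receding and observer approaching, f' = f · (v + v_o)/(v + v_s).
f' = 139 × (339 + 45)/(339 + 63.06) = 139 × 384/402.06 ≈ 133 Hz.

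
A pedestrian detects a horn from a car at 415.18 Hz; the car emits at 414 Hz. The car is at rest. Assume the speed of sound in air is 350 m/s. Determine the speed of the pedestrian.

f' > f, so the pedestrian is approaching.
f' = f · (v + v_o)/v ⇒ v_o = v · |f'/f − 1|.
v_o = 350 × |415.18/414 − 1| = 350 × 0.00285 ≈ 1.00 m/s.

1.00 m/s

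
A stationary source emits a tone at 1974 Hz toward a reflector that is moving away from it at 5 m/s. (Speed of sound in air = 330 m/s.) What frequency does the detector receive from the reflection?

1915 Hz

The reflector first receives the wave as a moving observer: f₁ = f₀ · (v − u)/v = 1974 × (330 − 5)/330 ≈ 1944 Hz.
The reflection then acts as a moving source: f₂ = f₁ · v/(v + u) ≈ 1915 Hz.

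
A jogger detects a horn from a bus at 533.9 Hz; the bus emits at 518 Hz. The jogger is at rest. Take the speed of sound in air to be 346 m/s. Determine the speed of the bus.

10.3 m/s

f' > f, so the bus is approaching.
f' = f · v/(v − v_s) ⇒ v_s = v · |1 − f/f'|.
v_s = 346 × |1 − 518/533.9| = 346 × 0.02978 ≈ 10.3 m/s.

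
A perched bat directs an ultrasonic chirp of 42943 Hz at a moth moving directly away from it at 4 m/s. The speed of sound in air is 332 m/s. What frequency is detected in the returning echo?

41921 Hz

At the moth (a moving observer), f₁ = f₀ · (v − u)/v = 42943 × 328/332 ≈ 42426 Hz.
The reflection then acts as a moving source: f₂ = f₁ · v/(v + u) ≈ 41921 Hz.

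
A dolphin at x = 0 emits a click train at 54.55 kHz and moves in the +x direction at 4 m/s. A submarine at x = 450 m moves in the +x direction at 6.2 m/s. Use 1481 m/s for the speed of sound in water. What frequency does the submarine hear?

The observer lies on the +x side, so the source is heading toward the observer and the observer is heading away from the source.
General Doppler shift: f' = f · (v − v_o)/(v − v_s).
f' = 54.55 × (1481 − 6.2)/(1481 − 4) = 54.55 × 1474.8/1477 ≈ 54.5 kHz.

54.5 kHz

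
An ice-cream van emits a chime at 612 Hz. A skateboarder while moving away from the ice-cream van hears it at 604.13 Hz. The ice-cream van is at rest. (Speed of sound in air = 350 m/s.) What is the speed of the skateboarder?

f' = f · (v − v_o)/v ⇒ v_o = v · |f'/f − 1|.
v_o = 350 × |604.13/612 − 1| = 350 × 0.01286 ≈ 4.5 m/s.

4.5 m/s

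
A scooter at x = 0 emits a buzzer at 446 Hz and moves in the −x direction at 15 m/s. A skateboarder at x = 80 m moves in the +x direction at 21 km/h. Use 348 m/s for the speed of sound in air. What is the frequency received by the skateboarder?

21 km/h = 5.833 m/s.
The observer lies on the +x side, so the source is heading away from the observer and the observer is heading away from the source.
Both move, so f' = f · (v − v_o)/(v + v_s).
f' = 446 × (348 − 5.833)/(348 + 15) = 446 × 342.17/363 ≈ 420 Hz.

420 Hz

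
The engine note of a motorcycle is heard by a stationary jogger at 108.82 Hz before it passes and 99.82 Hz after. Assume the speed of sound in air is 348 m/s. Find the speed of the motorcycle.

f₁/f₂ = (v + v_s)/(v − v_s), so v_s = v · (f₁ − f₂)/(f₁ + f₂).
v_s = 348 × (108.82 − 99.82)/(108.82 + 99.82) = 348 × 9.00/208.64 ≈ 15.0 m/s.

15.0 m/s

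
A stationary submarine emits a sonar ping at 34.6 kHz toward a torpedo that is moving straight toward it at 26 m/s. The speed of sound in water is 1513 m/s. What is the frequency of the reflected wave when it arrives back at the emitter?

35.8 kHz

The torpedo first receives the wave as a moving observer: f₁ = f₀ · (v + u)/v = 34.6 × (1513 + 26)/1513 ≈ 35.2 kHz.
On reflection it acts as a source moving toward the stationary detector: f₂ = f₁ · v/(v − u) = 35.2 × 1513/1487 ≈ 35.8 kHz.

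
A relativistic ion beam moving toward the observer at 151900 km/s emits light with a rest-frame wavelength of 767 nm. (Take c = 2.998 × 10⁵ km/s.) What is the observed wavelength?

β = v/c = 151900/299800 = 0.5067.
Relativistic Doppler for wavelength: λ' = λ₀ · √((1 − β)/(1 + β)).
λ' = 767 × √(0.4933/1.5067) = 767 × 0.57221 ≈ 438.9 nm.

438.9 nm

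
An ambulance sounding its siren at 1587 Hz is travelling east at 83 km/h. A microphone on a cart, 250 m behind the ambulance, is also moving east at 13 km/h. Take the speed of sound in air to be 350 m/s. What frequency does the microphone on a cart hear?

83 km/h = 23.06 m/s; 13 km/h = 3.611 m/s.
The microphone on a cart is behind, so the ambulance is moving away from it while the microphone on a cart is moving toward the ambulance.
With source receding and observer approaching, f' = f · (v + v_o)/(v + v_s).
f' = 1587 × (350 + 3.611)/(350 + 23.06) = 1587 × 353.61/373.06 ≈ 1504 Hz.

1504 Hz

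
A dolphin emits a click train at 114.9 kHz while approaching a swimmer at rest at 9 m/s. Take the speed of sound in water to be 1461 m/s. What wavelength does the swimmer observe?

1.3 cm

Only the source moves, toward the listener, so f' = f · v/(v − v_s).
f' = 114.9 × 1461/(1461 − 9) ≈ 115.6 kHz.
λ' = v/f' = 1461/115612 ≈ 1.3 cm.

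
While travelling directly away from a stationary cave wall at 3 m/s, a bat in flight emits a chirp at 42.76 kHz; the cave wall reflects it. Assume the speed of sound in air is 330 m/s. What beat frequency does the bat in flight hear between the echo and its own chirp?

The cave wall receives the sound from a moving source: f₁ = f₀ · v/(v + v_e) = 42.76 × 330/333 ≈ 42.375 kHz.
On the return leg the bat in flight is a moving observer: f₂ = f₁ · (v − v_e)/v = 42.375 × 327/330 ≈ 41.990 kHz.
Beat against the emitted tone (with f₀ = 42760 Hz): |f₂ − f₀| = 2v_e·f₀/(v + v_e) = 2 × 3 × 42760/333 ≈ 770 Hz.

770 Hz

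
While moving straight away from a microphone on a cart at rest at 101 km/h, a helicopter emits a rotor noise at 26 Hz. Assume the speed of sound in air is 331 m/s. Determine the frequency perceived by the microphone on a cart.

24.0 Hz

101 km/h = 28.06 m/s.
With the source moving away from a stationary observer, f' = f · v/(v + v_s).
f' = 26 × 331/(331 + 28.06) = 26 × 331/359.1 ≈ 24.0 Hz.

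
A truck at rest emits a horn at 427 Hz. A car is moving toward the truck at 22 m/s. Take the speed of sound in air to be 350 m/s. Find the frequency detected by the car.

Moving observer, stationary source: f' = f · (v + v_o)/v.
f' = 427 × (350 + 22)/350 = 427 × 372/350 ≈ 454 Hz.

454 Hz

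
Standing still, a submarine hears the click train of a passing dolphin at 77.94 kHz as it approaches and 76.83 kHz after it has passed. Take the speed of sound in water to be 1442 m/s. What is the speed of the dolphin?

f₁/f₂ = (v + v_s)/(v − v_s), so v_s = v · (f₁ − f₂)/(f₁ + f₂).
v_s = 1442 × (77.94 − 76.83)/(77.94 + 76.83) = 1442 × 1.11/154.77 ≈ 10.3 m/s.

10.3 m/s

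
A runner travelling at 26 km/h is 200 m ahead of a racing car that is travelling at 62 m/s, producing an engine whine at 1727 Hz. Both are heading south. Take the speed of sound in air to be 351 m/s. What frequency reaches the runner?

26 km/h = 7.222 m/s.
The runner is ahead, so the racing car is moving toward it while the runner is moving away from the racing car.
General Doppler shift: f' = f · (v − v_o)/(v − v_s).
f' = 1727 × (351 − 7.222)/(351 − 62) = 1727 × 343.78/289 ≈ 2054 Hz.

2054 Hz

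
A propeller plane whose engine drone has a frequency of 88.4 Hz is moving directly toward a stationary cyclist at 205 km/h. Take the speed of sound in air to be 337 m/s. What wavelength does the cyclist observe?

3.17 m

205 km/h = 56.94 m/s.
Only the source moves, toward the listener, so f' = f · v/(v − v_s).
f' = 88.4 × 337/(337 − 56.94) ≈ 106 Hz.
λ' = v/f' = 337/106.375 ≈ 3.17 m.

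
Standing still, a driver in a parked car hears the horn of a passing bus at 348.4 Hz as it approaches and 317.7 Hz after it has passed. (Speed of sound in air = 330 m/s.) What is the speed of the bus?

15.2 m/s

f₁/f₂ = (v + v_s)/(v − v_s), so v_s = v · (f₁ − f₂)/(f₁ + f₂).
v_s = 330 × (348.4 − 317.7)/(348.4 + 317.7) = 330 × 30.7/666.1 ≈ 15.2 m/s.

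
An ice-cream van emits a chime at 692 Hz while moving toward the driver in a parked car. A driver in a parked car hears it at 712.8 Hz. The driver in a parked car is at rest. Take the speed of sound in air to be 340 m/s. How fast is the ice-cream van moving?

f' = f · v/(v − v_s) ⇒ v_s = v · |1 − f/f'|.
v_s = 340 × |1 − 692/712.8| = 340 × 0.02918 ≈ 9.9 m/s.

9.9 m/s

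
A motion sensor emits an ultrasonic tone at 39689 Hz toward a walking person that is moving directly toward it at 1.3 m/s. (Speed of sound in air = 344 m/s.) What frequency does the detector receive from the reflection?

39990 Hz

The walking person first receives the wave as a moving observer: f₁ = f₀ · (v + u)/v = 39689 × (344 + 1.3)/344 ≈ 39839 Hz.
On reflection it acts as a source moving toward the stationary detector: f₂ = f₁ · v/(v − u) = 39839 × 344/342.7 ≈ 39990 Hz.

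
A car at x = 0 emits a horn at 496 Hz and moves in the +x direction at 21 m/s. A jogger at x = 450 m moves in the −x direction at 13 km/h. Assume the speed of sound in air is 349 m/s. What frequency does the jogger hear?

533 Hz

13 km/h = 3.611 m/s.
The observer lies on the +x side, so the source is heading toward the observer and the observer is heading toward the source.
Both move, so f' = f · (v + v_o)/(v − v_s).
f' = 496 × (349 + 3.611)/(349 − 21) = 496 × 352.61/328 ≈ 533 Hz.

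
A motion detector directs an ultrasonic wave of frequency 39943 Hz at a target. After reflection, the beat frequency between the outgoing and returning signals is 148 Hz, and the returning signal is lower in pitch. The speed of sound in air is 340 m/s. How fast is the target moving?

0.63 m/s

Double Doppler shift off a moving reflector: f₂ = f₀ · (v + u)/(v − u) (u > 0 toward emitter).
Returning signal is lower, so f₂ = f₀ − Δf = 39943 − 148 = 39795 Hz.
Rearranging, u = v · (f₂ − f₀)/(f₂ + f₀) = 340 × -148/79738 ≈ -0.63 m/s.
So the target is moving at 0.63 m/s away from the emitter.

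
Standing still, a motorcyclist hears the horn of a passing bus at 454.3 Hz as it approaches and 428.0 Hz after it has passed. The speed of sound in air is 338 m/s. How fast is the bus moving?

f₁/f₂ = (v + v_s)/(v − v_s), so v_s = v · (f₁ − f₂)/(f₁ + f₂).
v_s = 338 × (454.3 − 428.0)/(454.3 + 428.0) = 338 × 26.3/882.3 ≈ 10.1 m/s.

10.1 m/s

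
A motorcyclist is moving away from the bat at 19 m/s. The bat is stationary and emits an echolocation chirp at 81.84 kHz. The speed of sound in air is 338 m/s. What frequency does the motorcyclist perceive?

77.2 kHz

Moving observer, stationary source: f' = f · (v − v_o)/v.
f' = 81.84 × (338 − 19)/338 = 81.84 × 319/338 ≈ 77.2 kHz.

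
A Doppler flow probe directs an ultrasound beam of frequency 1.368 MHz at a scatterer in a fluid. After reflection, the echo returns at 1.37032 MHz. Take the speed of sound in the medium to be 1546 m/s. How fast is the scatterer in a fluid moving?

1.31 m/s

Double Doppler shift off a moving reflector: f₂ = f₀ · (v + u)/(v − u) (u > 0 toward emitter).
Rearranging, u = v · (f₂ − f₀)/(f₂ + f₀) = 1546 × 0.00232/2.73832 ≈ 1.31 m/s.
So the scatterer in a fluid is moving at 1.31 m/s toward the emitter.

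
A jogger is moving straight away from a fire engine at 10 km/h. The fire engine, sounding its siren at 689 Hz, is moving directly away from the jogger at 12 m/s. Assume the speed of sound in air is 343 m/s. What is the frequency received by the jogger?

10 km/h = 2.778 m/s.
With source receding and observer receding, f' = f · (v − v_o)/(v + v_s).
f' = 689 × (343 − 2.778)/(343 + 12) = 689 × 340.22/355 ≈ 660 Hz.

660 Hz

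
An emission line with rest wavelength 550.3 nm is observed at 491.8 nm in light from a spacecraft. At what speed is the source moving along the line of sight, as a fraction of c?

λ'/λ₀ = 0.8937 < 1 (blueshift), so the source is approaching.
λ'/λ₀ = √((1 − β)/(1 + β)) for an approaching source ⇒ β = (1 − r²)/(1 + r²) with r = λ'/λ₀.
β = (1 − 0.7987)/(1 + 0.7987) ≈ 0.112.

0.112c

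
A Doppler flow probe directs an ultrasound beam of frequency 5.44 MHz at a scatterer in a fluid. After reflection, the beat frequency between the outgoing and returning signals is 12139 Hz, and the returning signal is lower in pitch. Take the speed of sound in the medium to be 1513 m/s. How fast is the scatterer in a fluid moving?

Double Doppler shift off a moving reflector: f₂ = f₀ · (v + u)/(v − u) (u > 0 toward emitter).
Returning signal is lower, so f₂ = f₀ − Δf = 5440000 − 12139 = 5427861 Hz.
Rearranging, u = v · (f₂ − f₀)/(f₂ + f₀) = 1513 × -12139/10867861 ≈ -1.69 m/s.
So the scatterer in a fluid is moving at 1.69 m/s away from the emitter.

1.69 m/s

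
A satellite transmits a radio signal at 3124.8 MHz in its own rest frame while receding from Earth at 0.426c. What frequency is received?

1982.5 MHz

Relativistic Doppler for frequency: f' = f₀ · √((1 − β)/(1 + β)).
f' = 3124.8 × √(0.5740/1.4260) = 3124.8 × 0.63445 ≈ 1982.5 MHz.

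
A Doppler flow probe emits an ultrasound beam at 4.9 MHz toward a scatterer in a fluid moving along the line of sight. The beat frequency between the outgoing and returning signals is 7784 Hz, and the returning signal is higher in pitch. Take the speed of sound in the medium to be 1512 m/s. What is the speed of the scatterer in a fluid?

1.20 m/s

Double Doppler shift off a moving reflector: f₂ = f₀ · (v + u)/(v − u) (u > 0 toward emitter).
Returning signal is higher, so f₂ = f₀ + Δf = 4900000 + 7784 = 4907784 Hz.
Rearranging, u = v · (f₂ − f₀)/(f₂ + f₀) = 1512 × 7784/9807784 ≈ 1.20 m/s.
So the scatterer in a fluid is moving at 1.20 m/s toward the emitter.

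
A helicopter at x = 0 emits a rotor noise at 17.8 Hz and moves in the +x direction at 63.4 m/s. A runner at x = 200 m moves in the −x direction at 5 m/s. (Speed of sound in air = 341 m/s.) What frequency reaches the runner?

22.2 Hz

The observer lies on the +x side, so the source is heading toward the observer and the observer is heading toward the source.
With source approaching and observer approaching, f' = f · (v + v_o)/(v − v_s).
f' = 17.8 × (341 + 5)/(341 − 63.4) = 17.8 × 346/277.6 ≈ 22.2 Hz.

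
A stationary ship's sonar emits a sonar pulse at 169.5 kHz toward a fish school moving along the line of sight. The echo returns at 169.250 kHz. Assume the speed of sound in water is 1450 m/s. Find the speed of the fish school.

Double Doppler shift off a moving reflector: f₂ = f₀ · (v + u)/(v − u) (u > 0 toward emitter).
Rearranging, u = v · (f₂ − f₀)/(f₂ + f₀) = 1450 × -0.250/338.750 ≈ -1.07 m/s.
So the fish school is moving at 1.07 m/s away from the emitter.

1.07 m/s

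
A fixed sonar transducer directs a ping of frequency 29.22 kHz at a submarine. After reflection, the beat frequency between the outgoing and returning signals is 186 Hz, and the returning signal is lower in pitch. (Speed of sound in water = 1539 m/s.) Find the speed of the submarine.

4.9 m/s

Double Doppler shift off a moving reflector: f₂ = f₀ · (v + u)/(v − u) (u > 0 toward emitter).
Returning signal is lower, so f₂ = f₀ − Δf = 29220 − 186 = 29034 Hz.
Rearranging, u = v · (f₂ − f₀)/(f₂ + f₀) = 1539 × -186/58254 ≈ -4.9 m/s.
So the submarine is moving at 4.9 m/s away from the emitter.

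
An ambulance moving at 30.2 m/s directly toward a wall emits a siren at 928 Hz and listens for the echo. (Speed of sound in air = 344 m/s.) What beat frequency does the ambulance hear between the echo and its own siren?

The wall receives the sound from a moving source: f₁ = f₀ · v/(v − v_e) = 928 × 344/313.8 ≈ 1017.3 Hz.
On the return leg the ambulance is a moving observer: f₂ = f₁ · (v + v_e)/v = 1017.3 × 374.2/344 ≈ 1106.6 Hz.
Equivalently f₂ = f₀ · (v + v_e)/(v − v_e).
Beat against the emitted tone: |f₂ − f₀| = 2v_e·f₀/(v − v_e) = 2 × 30.2 × 928/313.8 ≈ 179 Hz.

179 Hz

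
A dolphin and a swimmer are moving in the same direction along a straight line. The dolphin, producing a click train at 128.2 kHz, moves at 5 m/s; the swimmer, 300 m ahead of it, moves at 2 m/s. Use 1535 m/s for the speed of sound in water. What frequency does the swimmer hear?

The swimmer is ahead, so the dolphin is moving toward it while the swimmer is moving away from the dolphin.
With source approaching and observer receding, f' = f · (v − v_o)/(v − v_s).
f' = 128.2 × (1535 − 2)/(1535 − 5) = 128.2 × 1533/1530 ≈ 128.5 kHz.

128.5 kHz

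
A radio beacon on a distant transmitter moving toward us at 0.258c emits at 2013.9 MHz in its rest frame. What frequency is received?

2622.3 MHz

Relativistic Doppler for frequency: f' = f₀ · √((1 + β)/(1 − β)).
f' = 2013.9 × √(1.2580/0.7420) = 2013.9 × 1.30208 ≈ 2622.3 MHz.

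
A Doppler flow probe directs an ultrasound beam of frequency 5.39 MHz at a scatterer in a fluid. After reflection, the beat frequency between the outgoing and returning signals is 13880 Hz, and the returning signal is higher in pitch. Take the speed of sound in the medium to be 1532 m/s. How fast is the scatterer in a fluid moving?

Double Doppler shift off a moving reflector: f₂ = f₀ · (v + u)/(v − u) (u > 0 toward emitter).
Returning signal is higher, so f₂ = f₀ + Δf = 5390000 + 13880 = 5403880 Hz.
Rearranging, u = v · (f₂ − f₀)/(f₂ + f₀) = 1532 × 13880/10793880 ≈ 1.97 m/s.
So the scatterer in a fluid is moving at 1.97 m/s toward the emitter.

1.97 m/s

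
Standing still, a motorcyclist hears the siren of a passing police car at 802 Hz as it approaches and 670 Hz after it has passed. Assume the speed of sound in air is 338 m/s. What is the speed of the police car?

30 m/s

f₁/f₂ = (v + v_s)/(v − v_s), so v_s = v · (f₁ − f₂)/(f₁ + f₂).
v_s = 338 × (802 − 670)/(802 + 670) = 338 × 132/1472 ≈ 30 m/s.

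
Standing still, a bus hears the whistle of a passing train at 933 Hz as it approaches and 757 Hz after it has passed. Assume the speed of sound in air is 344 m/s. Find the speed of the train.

f₁/f₂ = (v + v_s)/(v − v_s), so v_s = v · (f₁ − f₂)/(f₁ + f₂).
v_s = 344 × (933 − 757)/(933 + 757) = 344 × 176/1690 ≈ 36 m/s.

36 m/s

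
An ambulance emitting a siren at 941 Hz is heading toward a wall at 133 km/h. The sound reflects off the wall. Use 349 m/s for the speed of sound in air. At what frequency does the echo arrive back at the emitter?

1164 Hz

133 km/h = 36.94 m/s.
The wall receives the sound from a moving source: f₁ = f₀ · v/(v − v_e) = 941 × 349/312.06 ≈ 1052 Hz.
On the return leg the ambulance is a moving observer: f₂ = f₁ · (v + v_e)/v = 1052 × 385.94/349 ≈ 1164 Hz.
Equivalently f₂ = f₀ · (v + v_e)/(v − v_e).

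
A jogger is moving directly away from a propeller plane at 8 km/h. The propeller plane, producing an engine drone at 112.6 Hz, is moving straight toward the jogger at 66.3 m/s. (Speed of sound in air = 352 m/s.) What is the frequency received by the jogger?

138 Hz

8 km/h = 2.222 m/s.
General Doppler shift: f' = f · (v − v_o)/(v − v_s).
f' = 112.6 × (352 − 2.222)/(352 − 66.3) = 112.6 × 349.78/285.7 ≈ 138 Hz.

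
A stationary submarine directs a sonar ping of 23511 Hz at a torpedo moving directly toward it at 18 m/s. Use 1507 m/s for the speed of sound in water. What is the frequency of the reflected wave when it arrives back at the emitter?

At the torpedo (a moving observer), f₁ = f₀ · (v + u)/v = 23511 × 1525/1507 ≈ 23792 Hz.
On reflection it acts as a source moving toward the stationary detector: f₂ = f₁ · v/(v − u) = 23792 × 1507/1489 ≈ 24079 Hz.
Equivalently f₂ = f₀ · (v + u)/(v − u).

24079 Hz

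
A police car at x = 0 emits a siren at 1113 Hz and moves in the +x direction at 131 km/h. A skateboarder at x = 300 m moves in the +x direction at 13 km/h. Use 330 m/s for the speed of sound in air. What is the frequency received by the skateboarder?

131 km/h = 36.39 m/s; 13 km/h = 3.611 m/s.
The observer lies on the +x side, so the source is heading toward the observer and the observer is heading away from the source.
With source approaching and observer receding, f' = f · (v − v_o)/(v − v_s).
f' = 1113 × (330 − 3.611)/(330 − 36.39) = 1113 × 326.39/293.61 ≈ 1237 Hz.

1237 Hz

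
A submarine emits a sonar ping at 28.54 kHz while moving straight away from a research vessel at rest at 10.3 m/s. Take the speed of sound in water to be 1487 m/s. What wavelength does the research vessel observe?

5.2 cm

Moving source, stationary observer: f' = f · v/(v + v_s) since the source is receding.
f' = 28.54 × 1487/(1487 + 10.3) ≈ 28.3 kHz.
λ' = v/f' = 1487/28343.7 ≈ 5.2 cm.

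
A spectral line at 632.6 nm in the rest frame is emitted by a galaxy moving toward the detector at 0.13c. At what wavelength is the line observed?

Relativistic Doppler for wavelength: λ' = λ₀ · √((1 − β)/(1 + β)).
λ' = 632.6 × √(0.8700/1.1300) = 632.6 × 0.87745 ≈ 555.1 nm.

555.1 nm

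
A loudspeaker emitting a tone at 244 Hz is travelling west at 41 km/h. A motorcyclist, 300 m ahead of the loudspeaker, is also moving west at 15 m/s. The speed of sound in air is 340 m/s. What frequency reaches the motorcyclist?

241 Hz

41 km/h = 11.39 m/s.
The motorcyclist is ahead, so the loudspeaker is moving toward it while the motorcyclist is moving away from the loudspeaker.
With source approaching and observer receding, f' = f · (v − v_o)/(v − v_s).
f' = 244 × (340 − 15)/(340 − 11.39) = 244 × 325/328.61 ≈ 241 Hz.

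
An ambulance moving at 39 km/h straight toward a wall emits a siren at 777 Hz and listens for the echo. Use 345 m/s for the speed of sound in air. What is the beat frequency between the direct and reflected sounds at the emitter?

39 km/h = 10.83 m/s.
The wall receives the sound from a moving source: f₁ = f₀ · v/(v − v_e) = 777 × 345/334.17 ≈ 802.2 Hz.
On the return leg the ambulance is a moving observer: f₂ = f₁ · (v + v_e)/v = 802.2 × 355.83/345 ≈ 827.4 Hz.
Equivalently f₂ = f₀ · (v + v_e)/(v − v_e).
Beat against the emitted tone: |f₂ − f₀| = 2v_e·f₀/(v − v_e) = 2 × 10.83 × 777/334.17 ≈ 50.4 Hz.

50.4 Hz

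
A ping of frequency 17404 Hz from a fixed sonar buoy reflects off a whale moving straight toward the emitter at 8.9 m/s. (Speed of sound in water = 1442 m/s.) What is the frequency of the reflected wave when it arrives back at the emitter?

The whale first receives the wave as a moving observer: f₁ = f₀ · (v + u)/v = 17404 × (1442 + 8.9)/1442 ≈ 17511 Hz.
The reflection then acts as a moving source: f₂ = f₁ · v/(v − u) ≈ 17620 Hz.

17620 Hz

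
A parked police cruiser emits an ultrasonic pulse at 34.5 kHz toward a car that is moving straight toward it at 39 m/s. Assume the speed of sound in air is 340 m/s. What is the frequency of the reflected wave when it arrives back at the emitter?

43.4 kHz

The car first receives the wave as a moving observer: f₁ = f₀ · (v + u)/v = 34.5 × (340 + 39)/340 ≈ 38.5 kHz.
On reflection it acts as a source moving toward the stationary detector: f₂ = f₁ · v/(v − u) = 38.5 × 340/301 ≈ 43.4 kHz.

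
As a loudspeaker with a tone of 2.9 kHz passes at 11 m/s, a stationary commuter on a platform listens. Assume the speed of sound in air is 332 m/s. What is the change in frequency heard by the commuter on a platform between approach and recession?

Approaching: f₁ = f · v/(v − v_s) = 2.9 × 332/321 ≈ 2.999 kHz.
Receding: f₂ = f · v/(v + v_s) = 2.9 × 332/343 ≈ 2.807 kHz.
Drop: f₁ − f₂ = 2f·v·v_s/(v² − v_s²) = 2 × 2.9 × 332 × 11/(332² − 11²) ≈ 0.192 kHz.

0.192 kHz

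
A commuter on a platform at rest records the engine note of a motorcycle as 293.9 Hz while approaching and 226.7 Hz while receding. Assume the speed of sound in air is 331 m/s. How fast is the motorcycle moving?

f₁/f₂ = (v + v_s)/(v − v_s), so v_s = v · (f₁ − f₂)/(f₁ + f₂).
v_s = 331 × (293.9 − 226.7)/(293.9 + 226.7) = 331 × 67.2/520.6 ≈ 43 m/s.

43 m/s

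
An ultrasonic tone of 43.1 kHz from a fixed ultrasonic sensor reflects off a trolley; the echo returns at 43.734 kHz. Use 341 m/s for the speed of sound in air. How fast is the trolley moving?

2.49 m/s

Double Doppler shift off a moving reflector: f₂ = f₀ · (v + u)/(v − u) (u > 0 toward emitter).
Rearranging, u = v · (f₂ − f₀)/(f₂ + f₀) = 341 × 0.634/86.834 ≈ 2.49 m/s.
So the trolley is moving at 2.49 m/s toward the emitter.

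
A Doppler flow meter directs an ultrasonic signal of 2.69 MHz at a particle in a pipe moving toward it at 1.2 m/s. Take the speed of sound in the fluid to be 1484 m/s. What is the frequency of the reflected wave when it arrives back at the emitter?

At the particle in a pipe (a moving observer), f₁ = f₀ · (v + u)/v = 2.69 × 1485.2/1484 ≈ 2.692 MHz.
On reflection it acts as a source moving toward the stationary detector: f₂ = f₁ · v/(v − u) = 2.692 × 1484/1482.8 ≈ 2.694 MHz.
Equivalently f₂ = f₀ · (v + u)/(v − u).

2.694 MHz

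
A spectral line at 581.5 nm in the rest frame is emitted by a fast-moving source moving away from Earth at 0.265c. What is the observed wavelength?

Relativistic Doppler for wavelength: λ' = λ₀ · √((1 + β)/(1 − β)).
λ' = 581.5 × √(1.2650/0.7350) = 581.5 × 1.31190 ≈ 762.9 nm.

762.9 nm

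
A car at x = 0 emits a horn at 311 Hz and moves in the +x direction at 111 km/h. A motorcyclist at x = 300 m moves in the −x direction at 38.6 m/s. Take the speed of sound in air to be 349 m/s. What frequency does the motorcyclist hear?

379 Hz

111 km/h = 30.83 m/s.
The observer lies on the +x side, so the source is heading toward the observer and the observer is heading toward the source.
With source approaching and observer approaching, f' = f · (v + v_o)/(v − v_s).
f' = 311 × (349 + 38.6)/(349 − 30.83) = 311 × 387.6/318.17 ≈ 379 Hz.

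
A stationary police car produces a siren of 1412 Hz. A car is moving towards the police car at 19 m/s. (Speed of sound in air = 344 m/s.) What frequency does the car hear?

1490 Hz

Only the observer moves, toward the source, so f' = f · (v + v_o)/v.
f' = 1412 × (344 + 19)/344 = 1412 × 363/344 ≈ 1490 Hz.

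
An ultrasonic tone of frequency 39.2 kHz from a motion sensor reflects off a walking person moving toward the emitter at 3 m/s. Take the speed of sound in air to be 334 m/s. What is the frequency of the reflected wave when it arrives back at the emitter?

The walking person first receives the wave as a moving observer: f₁ = f₀ · (v + u)/v = 39.2 × (334 + 3)/334 ≈ 39.6 kHz.
On reflection it acts as a source moving toward the stationary detector: f₂ = f₁ · v/(v − u) = 39.6 × 334/331 ≈ 39.9 kHz.
Equivalently f₂ = f₀ · (v + u)/(v − u).

39.9 kHz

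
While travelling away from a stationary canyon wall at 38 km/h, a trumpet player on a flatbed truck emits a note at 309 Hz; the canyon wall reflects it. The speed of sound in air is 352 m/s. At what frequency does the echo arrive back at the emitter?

291 Hz

38 km/h = 10.56 m/s.
The canyon wall receives the sound from a moving source: f₁ = f₀ · v/(v + v_e) = 309 × 352/362.56 ≈ 300 Hz.
On the return leg the trumpet player on a flatbed truck is a moving observer: f₂ = f₁ · (v − v_e)/v = 300 × 341.44/352 ≈ 291 Hz.
Equivalently f₂ = f₀ · (v − v_e)/(v + v_e).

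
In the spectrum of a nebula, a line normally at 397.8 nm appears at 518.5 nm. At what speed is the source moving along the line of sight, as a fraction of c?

λ'/λ₀ = 1.3034 > 1 (redshift), so the source is receding.
λ'/λ₀ = √((1 + β)/(1 − β)) for a receding source ⇒ β = (r² − 1)/(r² + 1) with r = λ'/λ₀.
β = (1.6989 − 1)/(1.6989 + 1) ≈ 0.259.

0.259c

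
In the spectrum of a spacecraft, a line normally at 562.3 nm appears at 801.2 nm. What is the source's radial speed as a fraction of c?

λ'/λ₀ = 1.4249 > 1 (redshift), so the source is receding.
λ'/λ₀ = √((1 + β)/(1 − β)) for a receding source ⇒ β = (r² − 1)/(r² + 1) with r = λ'/λ₀.
β = (2.0302 − 1)/(2.0302 + 1) ≈ 0.340.

0.340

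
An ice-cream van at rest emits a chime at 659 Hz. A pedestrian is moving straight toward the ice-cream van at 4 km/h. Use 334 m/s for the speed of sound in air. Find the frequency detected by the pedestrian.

661 Hz

4 km/h = 1.111 m/s.
Moving observer, stationary source: f' = f · (v + v_o)/v.
f' = 659 × (334 + 1.111)/334 = 659 × 335.11/334 ≈ 661 Hz.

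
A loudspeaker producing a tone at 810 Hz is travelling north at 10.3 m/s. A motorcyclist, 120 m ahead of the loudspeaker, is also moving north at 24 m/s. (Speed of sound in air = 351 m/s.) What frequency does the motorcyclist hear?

777 Hz

The motorcyclist is ahead, so the loudspeaker is moving toward it while the motorcyclist is moving away from the loudspeaker.
With source approaching and observer receding, f' = f · (v − v_o)/(v − v_s).
f' = 810 × (351 − 24)/(351 − 10.3) = 810 × 327/340.7 ≈ 777 Hz.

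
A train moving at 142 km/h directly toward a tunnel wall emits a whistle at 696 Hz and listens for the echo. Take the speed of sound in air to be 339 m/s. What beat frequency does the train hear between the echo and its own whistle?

142 km/h = 39.44 m/s.
The tunnel wall receives the sound from a moving source: f₁ = f₀ · v/(v − v_e) = 696 × 339/299.56 ≈ 787.6 Hz.
On the return leg the train is a moving observer: f₂ = f₁ · (v + v_e)/v = 787.6 × 378.44/339 ≈ 879.3 Hz.
Equivalently f₂ = f₀ · (v + v_e)/(v − v_e).
Beat against the emitted tone: |f₂ − f₀| = 2v_e·f₀/(v − v_e) = 2 × 39.44 × 696/299.56 ≈ 183 Hz.

183 Hz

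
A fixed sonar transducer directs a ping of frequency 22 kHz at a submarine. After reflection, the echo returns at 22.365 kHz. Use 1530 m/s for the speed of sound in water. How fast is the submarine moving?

12.6 m/s

Double Doppler shift off a moving reflector: f₂ = f₀ · (v + u)/(v − u) (u > 0 toward emitter).
Rearranging, u = v · (f₂ − f₀)/(f₂ + f₀) = 1530 × 0.365/44.365 ≈ 12.6 m/s.
So the submarine is moving at 12.6 m/s toward the emitter.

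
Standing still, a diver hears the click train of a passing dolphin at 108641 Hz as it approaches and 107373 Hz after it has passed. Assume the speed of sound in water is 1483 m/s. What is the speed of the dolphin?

8.7 m/s

f₁/f₂ = (v + v_s)/(v − v_s), so v_s = v · (f₁ − f₂)/(f₁ + f₂).
v_s = 1483 × (108641 − 107373)/(108641 + 107373) = 1483 × 1268/216014 ≈ 8.7 m/s.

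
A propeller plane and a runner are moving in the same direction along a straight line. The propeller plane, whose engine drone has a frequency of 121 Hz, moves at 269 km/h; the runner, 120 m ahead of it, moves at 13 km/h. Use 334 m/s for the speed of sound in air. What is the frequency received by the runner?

154 Hz

269 km/h = 74.72 m/s; 13 km/h = 3.611 m/s.
The runner is ahead, so the propeller plane is moving toward it while the runner is moving away from the propeller plane.
General Doppler shift: f' = f · (v − v_o)/(v − v_s).
f' = 121 × (334 − 3.611)/(334 − 74.72) = 121 × 330.39/259.28 ≈ 154 Hz.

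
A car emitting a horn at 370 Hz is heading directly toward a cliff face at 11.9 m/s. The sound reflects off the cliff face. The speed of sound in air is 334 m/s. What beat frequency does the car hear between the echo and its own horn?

The cliff face receives the sound from a moving source: f₁ = f₀ · v/(v − v_e) = 370 × 334/322.1 ≈ 383.7 Hz.
On the return leg the car is a moving observer: f₂ = f₁ · (v + v_e)/v = 383.7 × 345.9/334 ≈ 397.3 Hz.
Equivalently f₂ = f₀ · (v + v_e)/(v − v_e).
Beat against the emitted tone: |f₂ − f₀| = 2v_e·f₀/(v − v_e) = 2 × 11.9 × 370/322.1 ≈ 27.3 Hz.

27.3 Hz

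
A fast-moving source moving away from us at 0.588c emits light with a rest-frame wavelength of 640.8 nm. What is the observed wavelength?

1258.1 nm

Relativistic Doppler for wavelength: λ' = λ₀ · √((1 + β)/(1 − β)).
λ' = 640.8 × √(1.5880/0.4120) = 640.8 × 1.96325 ≈ 1258.1 nm.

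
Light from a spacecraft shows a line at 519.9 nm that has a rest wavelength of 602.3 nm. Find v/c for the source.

0.146c

λ'/λ₀ = 0.8632 < 1 (blueshift), so the source is approaching.
λ'/λ₀ = √((1 − β)/(1 + β)) for an approaching source ⇒ β = (1 − r²)/(1 + r²) with r = λ'/λ₀.
β = (1 − 0.7451)/(1 + 0.7451) ≈ 0.146.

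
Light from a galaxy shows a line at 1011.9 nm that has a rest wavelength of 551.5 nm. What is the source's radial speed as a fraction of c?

0.542c

λ'/λ₀ = 1.8348 > 1 (redshift), so the source is receding.
λ'/λ₀ = √((1 + β)/(1 − β)) for a receding source ⇒ β = (r² − 1)/(r² + 1) with r = λ'/λ₀.
β = (3.3665 − 1)/(3.3665 + 1) ≈ 0.542.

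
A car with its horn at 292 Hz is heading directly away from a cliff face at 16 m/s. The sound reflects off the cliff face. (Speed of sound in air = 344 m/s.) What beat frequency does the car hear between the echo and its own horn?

26.0 Hz

The cliff face receives the sound from a moving source: f₁ = f₀ · v/(v + v_e) = 292 × 344/360 ≈ 279.0 Hz.
On the return leg the car is a moving observer: f₂ = f₁ · (v − v_e)/v = 279.0 × 328/344 ≈ 266.0 Hz.
Equivalently f₂ = f₀ · (v − v_e)/(v + v_e).
Beat against the emitted tone: |f₂ − f₀| = 2v_e·f₀/(v + v_e) = 2 × 16 × 292/360 ≈ 26.0 Hz.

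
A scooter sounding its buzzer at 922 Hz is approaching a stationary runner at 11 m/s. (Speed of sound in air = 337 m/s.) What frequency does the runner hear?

953 Hz

Moving source, stationary observer: f' = f · v/(v − v_s) since the source is approaching.
f' = 922 × 337/(337 − 11) = 922 × 337/326 ≈ 953 Hz.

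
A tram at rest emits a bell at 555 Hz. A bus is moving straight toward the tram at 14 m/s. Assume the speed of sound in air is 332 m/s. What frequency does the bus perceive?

578 Hz

Moving observer, stationary source: f' = f · (v + v_o)/v.
f' = 555 × (332 + 14)/332 = 555 × 346/332 ≈ 578 Hz.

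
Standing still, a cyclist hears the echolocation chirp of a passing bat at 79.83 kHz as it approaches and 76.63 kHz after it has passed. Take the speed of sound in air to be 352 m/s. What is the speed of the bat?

7.2 m/s

f₁/f₂ = (v + v_s)/(v − v_s), so v_s = v · (f₁ − f₂)/(f₁ + f₂).
v_s = 352 × (79.83 − 76.63)/(79.83 + 76.63) = 352 × 3.20/156.46 ≈ 7.2 m/s.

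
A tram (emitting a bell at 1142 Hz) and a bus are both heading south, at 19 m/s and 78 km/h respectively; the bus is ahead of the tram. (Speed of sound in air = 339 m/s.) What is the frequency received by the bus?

78 km/h = 21.67 m/s.
The bus is ahead, so the tram is moving toward it while the bus is moving away from the tram.
Both move, so f' = f · (v − v_o)/(v − v_s).
f' = 1142 × (339 − 21.67)/(339 − 19) = 1142 × 317.33/320 ≈ 1132 Hz.

1132 Hz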